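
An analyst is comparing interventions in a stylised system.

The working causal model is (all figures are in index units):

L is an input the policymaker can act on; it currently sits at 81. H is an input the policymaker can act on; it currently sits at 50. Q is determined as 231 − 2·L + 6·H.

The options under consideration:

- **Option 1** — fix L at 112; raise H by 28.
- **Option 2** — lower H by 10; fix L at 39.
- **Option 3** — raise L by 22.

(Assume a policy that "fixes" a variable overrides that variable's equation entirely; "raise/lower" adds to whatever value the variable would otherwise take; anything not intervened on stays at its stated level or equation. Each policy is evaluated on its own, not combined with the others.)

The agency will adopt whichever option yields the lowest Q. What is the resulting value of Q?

325

Option 1 (L := 112, H + 28):
  L = 112
  H = 50 + 28 = 78
  Q = 231 − 2·112 + 6·78 = 475
Option 2 (H − 10, L := 39):
  L = 39
  H = 50 − 10 = 40
  Q = 231 − 2·39 + 6·40 = 393
Option 3 (L + 22):
  L = 81 + 22 = 103
  H = 50
  Q = 231 − 2·103 + 6·50 = 325
Comparing — Option 1: Q=475, Option 2: Q=393, Option 3: Q=325. Lowest is 325 (Option 3).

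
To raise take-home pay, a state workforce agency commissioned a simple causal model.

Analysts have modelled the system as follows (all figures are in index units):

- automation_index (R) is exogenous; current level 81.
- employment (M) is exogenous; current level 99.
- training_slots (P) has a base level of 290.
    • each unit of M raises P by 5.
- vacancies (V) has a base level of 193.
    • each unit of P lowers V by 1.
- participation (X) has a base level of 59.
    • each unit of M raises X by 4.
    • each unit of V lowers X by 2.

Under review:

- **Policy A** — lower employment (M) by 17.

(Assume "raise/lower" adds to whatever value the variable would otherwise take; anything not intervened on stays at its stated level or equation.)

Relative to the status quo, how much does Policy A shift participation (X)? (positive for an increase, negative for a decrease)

-238

Baseline:
  M = 99
  P = 290 + 5·99 = 785
  V = 193 − 785 = -592
  X = 59 + 4·99 − 2·(-592) = 1639
Policy A (M − 17):
  M = 99 − 17 = 82
  P = 290 + 5·82 = 700
  V = 193 − 700 = -507
  X = 59 + 4·82 − 2·(-507) = 1401
Change in X: 1401 − 1639 = -238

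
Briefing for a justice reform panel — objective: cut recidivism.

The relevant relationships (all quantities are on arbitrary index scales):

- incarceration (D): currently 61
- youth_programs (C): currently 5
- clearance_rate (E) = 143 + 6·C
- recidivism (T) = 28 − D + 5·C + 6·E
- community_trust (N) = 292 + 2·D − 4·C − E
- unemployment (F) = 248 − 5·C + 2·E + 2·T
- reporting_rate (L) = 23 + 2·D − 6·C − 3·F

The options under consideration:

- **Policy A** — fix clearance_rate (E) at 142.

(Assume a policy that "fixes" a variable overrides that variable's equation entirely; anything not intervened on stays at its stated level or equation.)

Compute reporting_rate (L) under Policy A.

-6470

Policy A (E := 142):
  D = 61
  C = 5
  E = 142
  T = 28 − 61 + 5·5 + 6·142 = 844
  F = 248 − 5·5 + 2·142 + 2·844 = 2195
  L = 23 + 2·61 − 6·5 − 3·2195 = -6470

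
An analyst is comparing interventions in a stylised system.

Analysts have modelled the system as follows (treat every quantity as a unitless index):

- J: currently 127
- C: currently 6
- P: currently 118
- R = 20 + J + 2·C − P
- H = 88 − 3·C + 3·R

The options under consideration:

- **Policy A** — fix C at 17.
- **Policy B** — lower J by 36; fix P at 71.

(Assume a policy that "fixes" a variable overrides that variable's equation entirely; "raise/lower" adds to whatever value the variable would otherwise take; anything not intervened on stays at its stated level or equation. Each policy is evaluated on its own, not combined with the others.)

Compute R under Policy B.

Policy B (J − 36, P := 71):
  J = 127 − 36 = 91
  C = 6
  P = 71
  R = 20 + 91 + 2·6 − 71 = 52

52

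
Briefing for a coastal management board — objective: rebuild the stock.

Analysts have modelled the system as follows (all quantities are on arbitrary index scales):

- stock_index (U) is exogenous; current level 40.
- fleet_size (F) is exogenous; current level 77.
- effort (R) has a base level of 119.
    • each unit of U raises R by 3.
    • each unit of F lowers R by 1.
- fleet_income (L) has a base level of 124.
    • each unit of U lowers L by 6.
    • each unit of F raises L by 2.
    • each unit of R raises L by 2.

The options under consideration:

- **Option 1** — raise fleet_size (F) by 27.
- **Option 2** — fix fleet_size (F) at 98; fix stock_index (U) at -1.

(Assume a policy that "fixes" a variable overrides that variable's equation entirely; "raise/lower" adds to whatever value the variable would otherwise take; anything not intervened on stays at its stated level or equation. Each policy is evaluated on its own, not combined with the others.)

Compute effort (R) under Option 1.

135

Option 1 (F + 27):
  U = 40
  F = 77 + 27 = 104
  R = 119 + 3·40 − 104 = 135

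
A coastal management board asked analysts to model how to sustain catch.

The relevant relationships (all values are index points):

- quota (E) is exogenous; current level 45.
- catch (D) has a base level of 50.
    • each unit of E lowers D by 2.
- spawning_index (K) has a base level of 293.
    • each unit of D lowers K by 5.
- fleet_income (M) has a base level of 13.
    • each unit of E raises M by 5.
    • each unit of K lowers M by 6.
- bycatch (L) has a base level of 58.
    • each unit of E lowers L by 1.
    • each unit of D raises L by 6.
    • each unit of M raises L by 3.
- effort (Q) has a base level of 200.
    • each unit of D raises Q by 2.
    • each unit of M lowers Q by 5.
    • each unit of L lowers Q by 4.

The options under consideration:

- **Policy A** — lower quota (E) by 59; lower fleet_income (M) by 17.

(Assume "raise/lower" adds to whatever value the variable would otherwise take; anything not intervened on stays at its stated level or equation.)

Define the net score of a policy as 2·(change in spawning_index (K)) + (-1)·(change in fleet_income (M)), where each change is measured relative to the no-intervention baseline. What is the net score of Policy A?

Baseline:
  E = 45
  D = 50 − 2·45 = -40
  K = 293 − 5·(-40) = 493
  M = 13 + 5·45 − 6·493 = -2720
Policy A (E − 59, M − 17):
  E = 45 − 59 = -14
  D = 50 − 2·(-14) = 78
  K = 293 − 5·78 = -97
  M = 13 + 5·(-14) − 6·(-97) (−17 from intervention) = 508
ΔK = -97 − 493 = -590; ΔM = 508 − (-2720) = 3228
Score = 2·(-590) + (-1)·3228 = -4408

-4408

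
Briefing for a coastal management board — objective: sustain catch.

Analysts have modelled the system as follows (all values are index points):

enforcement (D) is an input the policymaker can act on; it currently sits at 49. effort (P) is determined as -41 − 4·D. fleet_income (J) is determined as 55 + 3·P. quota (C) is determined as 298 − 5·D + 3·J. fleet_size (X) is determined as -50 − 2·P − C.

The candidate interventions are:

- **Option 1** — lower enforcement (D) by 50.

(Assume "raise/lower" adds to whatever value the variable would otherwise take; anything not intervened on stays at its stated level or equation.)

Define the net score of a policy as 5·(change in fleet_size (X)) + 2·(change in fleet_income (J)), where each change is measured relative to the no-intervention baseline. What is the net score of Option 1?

-11050

Baseline:
  D = 49
  P = -41 − 4·49 = -237
  J = 55 + 3·(-237) = -656
  C = 298 − 5·49 + 3·(-656) = -1915
  X = -50 − 2·(-237) − (-1915) = 2339
Option 1 (D − 50):
  D = 49 − 50 = -1
  P = -41 − 4·(-1) = -37
  J = 55 + 3·(-37) = -56
  C = 298 − 5·(-1) + 3·(-56) = 135
  X = -50 − 2·(-37) − 135 = -111
ΔX = -111 − 2339 = -2450; ΔJ = -56 − (-656) = 600
Score = 5·(-2450) + 2·600 = -11050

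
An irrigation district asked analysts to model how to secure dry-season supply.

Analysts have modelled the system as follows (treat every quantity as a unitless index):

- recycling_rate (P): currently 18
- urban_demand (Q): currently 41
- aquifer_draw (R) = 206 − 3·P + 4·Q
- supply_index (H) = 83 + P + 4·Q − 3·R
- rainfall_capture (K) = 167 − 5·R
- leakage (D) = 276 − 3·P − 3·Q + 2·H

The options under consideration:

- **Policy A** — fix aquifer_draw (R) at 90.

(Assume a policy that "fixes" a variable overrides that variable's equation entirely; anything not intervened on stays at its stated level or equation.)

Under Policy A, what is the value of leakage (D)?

Policy A (R := 90):
  P = 18
  Q = 41
  R = 90
  H = 83 + 18 + 4·41 − 3·90 = -5
  D = 276 − 3·18 − 3·41 + 2·(-5) = 89

89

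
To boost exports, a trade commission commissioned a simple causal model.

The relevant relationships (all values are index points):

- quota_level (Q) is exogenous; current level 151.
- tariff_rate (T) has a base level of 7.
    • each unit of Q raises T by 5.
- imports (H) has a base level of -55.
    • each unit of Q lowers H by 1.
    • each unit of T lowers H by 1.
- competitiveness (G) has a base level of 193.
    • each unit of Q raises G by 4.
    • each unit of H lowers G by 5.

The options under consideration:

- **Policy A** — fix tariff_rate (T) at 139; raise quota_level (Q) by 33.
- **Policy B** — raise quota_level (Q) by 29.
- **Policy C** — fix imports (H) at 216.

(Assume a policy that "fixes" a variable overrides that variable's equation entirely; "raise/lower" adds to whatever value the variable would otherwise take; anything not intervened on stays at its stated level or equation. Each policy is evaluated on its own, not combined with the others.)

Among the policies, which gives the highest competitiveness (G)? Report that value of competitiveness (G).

Policy A (T := 139, Q + 33):
  Q = 151 + 33 = 184
  T = 139
  H = -55 − 184 − 139 = -378
  G = 193 + 4·184 − 5·(-378) = 2819
Policy B (Q + 29):
  Q = 151 + 29 = 180
  T = 7 + 5·180 = 907
  H = -55 − 180 − 907 = -1142
  G = 193 + 4·180 − 5·(-1142) = 6623
Policy C (H := 216):
  Q = 151
  T = 7 + 5·151 = 762
  H = 216
  G = 193 + 4·151 − 5·216 = -283
Comparing — Policy A: G=2819, Policy B: G=6623, Policy C: G=-283. Highest is 6623 (Policy B).

6623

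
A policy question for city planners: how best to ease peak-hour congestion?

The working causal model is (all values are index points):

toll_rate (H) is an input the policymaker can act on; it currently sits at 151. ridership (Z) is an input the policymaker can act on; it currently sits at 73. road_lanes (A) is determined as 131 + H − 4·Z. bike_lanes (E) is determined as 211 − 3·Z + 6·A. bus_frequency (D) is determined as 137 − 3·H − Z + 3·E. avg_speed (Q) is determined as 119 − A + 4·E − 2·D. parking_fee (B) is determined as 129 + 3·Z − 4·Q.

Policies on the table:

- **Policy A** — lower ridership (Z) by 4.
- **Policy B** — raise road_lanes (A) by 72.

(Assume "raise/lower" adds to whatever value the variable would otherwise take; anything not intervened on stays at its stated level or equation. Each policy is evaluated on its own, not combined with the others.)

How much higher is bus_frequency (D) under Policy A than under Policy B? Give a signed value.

Policy A (Z − 4):
  H = 151
  Z = 73 − 4 = 69
  A = 131 + 151 − 4·69 = 6
  E = 211 − 3·69 + 6·6 = 40
  D = 137 − 3·151 − 69 + 3·40 = -265
Policy B (A + 72):
  H = 151
  Z = 73
  A = 131 + 151 − 4·73 (+72 from intervention) = 62
  E = 211 − 3·73 + 6·62 = 364
  D = 137 − 3·151 − 73 + 3·364 = 703
D: -265 − 703 = -968

-968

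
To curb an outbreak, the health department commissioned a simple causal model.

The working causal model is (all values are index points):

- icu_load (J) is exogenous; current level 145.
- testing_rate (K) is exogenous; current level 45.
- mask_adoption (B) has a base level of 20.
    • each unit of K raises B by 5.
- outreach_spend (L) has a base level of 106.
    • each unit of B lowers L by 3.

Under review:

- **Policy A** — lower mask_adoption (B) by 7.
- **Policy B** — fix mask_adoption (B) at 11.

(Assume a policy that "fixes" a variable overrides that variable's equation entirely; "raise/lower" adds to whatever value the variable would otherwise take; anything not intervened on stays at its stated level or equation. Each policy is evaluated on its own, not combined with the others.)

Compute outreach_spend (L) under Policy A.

Policy A (B − 7):
  K = 45
  B = 20 + 5·45 (−7 from intervention) = 238
  L = 106 − 3·238 = -608

-608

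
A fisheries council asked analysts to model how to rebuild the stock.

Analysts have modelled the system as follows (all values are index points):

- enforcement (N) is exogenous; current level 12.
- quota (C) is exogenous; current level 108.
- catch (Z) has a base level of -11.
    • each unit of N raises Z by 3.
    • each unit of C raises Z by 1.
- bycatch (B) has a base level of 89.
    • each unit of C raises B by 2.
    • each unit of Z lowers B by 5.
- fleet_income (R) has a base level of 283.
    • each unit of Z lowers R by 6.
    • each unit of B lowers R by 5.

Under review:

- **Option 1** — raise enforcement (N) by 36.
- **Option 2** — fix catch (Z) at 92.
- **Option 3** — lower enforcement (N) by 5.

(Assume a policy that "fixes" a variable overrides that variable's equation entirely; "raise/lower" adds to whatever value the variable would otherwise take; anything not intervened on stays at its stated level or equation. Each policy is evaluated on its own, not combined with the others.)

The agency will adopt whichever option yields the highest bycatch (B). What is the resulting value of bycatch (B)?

Option 1 (N + 36):
  N = 12 + 36 = 48
  C = 108
  Z = -11 + 3·48 + 108 = 241
  B = 89 + 2·108 − 5·241 = -900
Option 2 (Z := 92):
  N = 12
  C = 108
  Z = 92
  B = 89 + 2·108 − 5·92 = -155
Option 3 (N − 5):
  N = 12 − 5 = 7
  C = 108
  Z = -11 + 3·7 + 108 = 118
  B = 89 + 2·108 − 5·118 = -285
Comparing — Option 1: B=-900, Option 2: B=-155, Option 3: B=-285. Highest is -155 (Option 2).

-155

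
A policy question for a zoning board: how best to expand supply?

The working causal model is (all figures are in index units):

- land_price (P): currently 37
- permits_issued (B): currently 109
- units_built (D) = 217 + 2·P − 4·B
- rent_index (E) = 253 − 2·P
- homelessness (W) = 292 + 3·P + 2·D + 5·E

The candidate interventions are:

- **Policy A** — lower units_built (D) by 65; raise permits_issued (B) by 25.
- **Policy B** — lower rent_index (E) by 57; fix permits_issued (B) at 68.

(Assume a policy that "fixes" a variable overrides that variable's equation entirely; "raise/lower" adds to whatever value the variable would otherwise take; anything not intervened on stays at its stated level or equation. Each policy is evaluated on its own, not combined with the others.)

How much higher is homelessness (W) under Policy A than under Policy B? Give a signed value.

-373

Policy A (D − 65, B + 25):
  P = 37
  B = 109 + 25 = 134
  D = 217 + 2·37 − 4·134 (−65 from intervention) = -310
  E = 253 − 2·37 = 179
  W = 292 + 3·37 + 2·(-310) + 5·179 = 678
Policy B (E − 57, B := 68):
  P = 37
  B = 68
  D = 217 + 2·37 − 4·68 = 19
  E = 253 − 2·37 (−57 from intervention) = 122
  W = 292 + 3·37 + 2·19 + 5·122 = 1051
W: 678 − 1051 = -373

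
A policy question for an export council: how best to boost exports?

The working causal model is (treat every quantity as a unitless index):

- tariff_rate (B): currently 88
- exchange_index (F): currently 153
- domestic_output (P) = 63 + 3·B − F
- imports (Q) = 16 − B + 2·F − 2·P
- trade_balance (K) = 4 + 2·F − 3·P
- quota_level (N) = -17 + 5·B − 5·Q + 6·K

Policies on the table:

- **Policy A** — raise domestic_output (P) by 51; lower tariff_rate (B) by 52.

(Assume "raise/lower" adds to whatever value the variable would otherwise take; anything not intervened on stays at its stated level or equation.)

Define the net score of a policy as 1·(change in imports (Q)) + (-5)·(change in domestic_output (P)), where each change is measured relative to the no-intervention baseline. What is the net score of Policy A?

Baseline:
  B = 88
  F = 153
  P = 63 + 3·88 − 153 = 174
  Q = 16 − 88 + 2·153 − 2·174 = -114
Policy A (P + 51, B − 52):
  B = 88 − 52 = 36
  F = 153
  P = 63 + 3·36 − 153 (+51 from intervention) = 69
  Q = 16 − 36 + 2·153 − 2·69 = 148
ΔQ = 148 − (-114) = 262; ΔP = 69 − 174 = -105
Score = 1·262 + (-5)·(-105) = 787

787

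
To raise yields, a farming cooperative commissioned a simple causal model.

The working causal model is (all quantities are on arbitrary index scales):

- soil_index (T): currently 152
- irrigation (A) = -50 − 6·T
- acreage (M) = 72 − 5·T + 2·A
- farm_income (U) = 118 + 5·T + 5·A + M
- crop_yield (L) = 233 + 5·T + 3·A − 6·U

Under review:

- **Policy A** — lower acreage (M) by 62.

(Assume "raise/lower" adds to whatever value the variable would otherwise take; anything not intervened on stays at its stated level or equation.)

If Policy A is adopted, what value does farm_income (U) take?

Policy A (M − 62):
  T = 152
  A = -50 − 6·152 = -962
  M = 72 − 5·152 + 2·(-962) (−62 from intervention) = -2674
  U = 118 + 5·152 + 5·(-962) + (-2674) = -6606

-6606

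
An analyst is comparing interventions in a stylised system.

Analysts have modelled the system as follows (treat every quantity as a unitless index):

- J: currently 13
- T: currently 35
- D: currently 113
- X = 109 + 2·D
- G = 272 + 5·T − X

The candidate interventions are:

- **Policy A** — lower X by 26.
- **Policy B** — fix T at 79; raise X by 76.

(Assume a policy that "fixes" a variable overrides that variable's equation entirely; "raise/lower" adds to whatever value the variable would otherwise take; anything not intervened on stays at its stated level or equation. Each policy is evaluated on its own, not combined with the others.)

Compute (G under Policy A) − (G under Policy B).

-118

Policy A (X − 26):
  T = 35
  D = 113
  X = 109 + 2·113 (−26 from intervention) = 309
  G = 272 + 5·35 − 309 = 138
Policy B (T := 79, X + 76):
  T = 79
  D = 113
  X = 109 + 2·113 (+76 from intervention) = 411
  G = 272 + 5·79 − 411 = 256
G: 138 − 256 = -118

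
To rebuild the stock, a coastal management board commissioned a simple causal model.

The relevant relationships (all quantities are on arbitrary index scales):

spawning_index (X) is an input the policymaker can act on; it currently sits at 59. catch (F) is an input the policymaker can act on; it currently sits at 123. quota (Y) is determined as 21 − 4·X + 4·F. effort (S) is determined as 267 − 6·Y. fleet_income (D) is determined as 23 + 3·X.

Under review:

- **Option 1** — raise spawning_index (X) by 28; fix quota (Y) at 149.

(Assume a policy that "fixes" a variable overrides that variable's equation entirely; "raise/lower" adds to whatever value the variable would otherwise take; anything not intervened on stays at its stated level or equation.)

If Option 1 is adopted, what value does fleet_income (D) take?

Option 1 (X + 28, Y := 149):
  X = 59 + 28 = 87
  D = 23 + 3·87 = 284

284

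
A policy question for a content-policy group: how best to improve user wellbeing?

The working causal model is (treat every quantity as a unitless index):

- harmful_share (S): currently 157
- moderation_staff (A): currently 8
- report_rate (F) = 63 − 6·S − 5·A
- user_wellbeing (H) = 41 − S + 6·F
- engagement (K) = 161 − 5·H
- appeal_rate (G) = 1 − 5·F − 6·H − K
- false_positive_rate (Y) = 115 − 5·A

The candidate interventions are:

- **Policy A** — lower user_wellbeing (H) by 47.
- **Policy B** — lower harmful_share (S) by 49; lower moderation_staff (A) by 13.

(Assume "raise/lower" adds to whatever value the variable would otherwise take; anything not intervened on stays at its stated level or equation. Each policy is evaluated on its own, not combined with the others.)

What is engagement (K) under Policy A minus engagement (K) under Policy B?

11250

Policy A (H − 47):
  S = 157
  A = 8
  F = 63 − 6·157 − 5·8 = -919
  H = 41 − 157 + 6·(-919) (−47 from intervention) = -5677
  K = 161 − 5·(-5677) = 28546
Policy B (S − 49, A − 13):
  S = 157 − 49 = 108
  A = 8 − 13 = -5
  F = 63 − 6·108 − 5·(-5) = -560
  H = 41 − 108 + 6·(-560) = -3427
  K = 161 − 5·(-3427) = 17296
K: 28546 − 17296 = 11250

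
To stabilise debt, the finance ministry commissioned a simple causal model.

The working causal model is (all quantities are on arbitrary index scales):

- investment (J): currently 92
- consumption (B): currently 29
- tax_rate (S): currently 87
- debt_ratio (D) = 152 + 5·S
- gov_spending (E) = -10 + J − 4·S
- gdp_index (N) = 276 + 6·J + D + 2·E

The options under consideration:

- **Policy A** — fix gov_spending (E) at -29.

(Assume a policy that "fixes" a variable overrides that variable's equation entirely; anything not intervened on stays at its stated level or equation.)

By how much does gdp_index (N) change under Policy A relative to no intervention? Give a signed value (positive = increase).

Baseline:
  J = 92
  S = 87
  D = 152 + 5·87 = 587
  E = -10 + 92 − 4·87 = -266
  N = 276 + 6·92 + 587 + 2·(-266) = 883
Policy A (E := -29):
  J = 92
  S = 87
  D = 152 + 5·87 = 587
  E = -29
  N = 276 + 6·92 + 587 + 2·(-29) = 1357
Change in N: 1357 − 883 = 474

474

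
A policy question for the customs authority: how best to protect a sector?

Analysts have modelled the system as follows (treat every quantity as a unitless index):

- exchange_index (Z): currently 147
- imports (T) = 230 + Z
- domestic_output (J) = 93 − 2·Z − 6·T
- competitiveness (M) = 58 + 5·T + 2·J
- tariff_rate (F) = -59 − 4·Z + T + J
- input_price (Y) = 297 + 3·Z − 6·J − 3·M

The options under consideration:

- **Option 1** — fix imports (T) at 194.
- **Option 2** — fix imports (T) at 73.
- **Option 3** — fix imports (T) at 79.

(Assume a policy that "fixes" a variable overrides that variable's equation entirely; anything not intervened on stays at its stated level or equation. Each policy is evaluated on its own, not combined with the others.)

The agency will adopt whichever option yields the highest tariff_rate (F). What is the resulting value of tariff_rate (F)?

Option 1 (T := 194):
  Z = 147
  T = 194
  J = 93 − 2·147 − 6·194 = -1365
  F = -59 − 4·147 + 194 + (-1365) = -1818
Option 2 (T := 73):
  Z = 147
  T = 73
  J = 93 − 2·147 − 6·73 = -639
  F = -59 − 4·147 + 73 + (-639) = -1213
Option 3 (T := 79):
  Z = 147
  T = 79
  J = 93 − 2·147 − 6·79 = -675
  F = -59 − 4·147 + 79 + (-675) = -1243
Comparing — Option 1: F=-1818, Option 2: F=-1213, Option 3: F=-1243. Highest is -1213 (Option 2).

-1213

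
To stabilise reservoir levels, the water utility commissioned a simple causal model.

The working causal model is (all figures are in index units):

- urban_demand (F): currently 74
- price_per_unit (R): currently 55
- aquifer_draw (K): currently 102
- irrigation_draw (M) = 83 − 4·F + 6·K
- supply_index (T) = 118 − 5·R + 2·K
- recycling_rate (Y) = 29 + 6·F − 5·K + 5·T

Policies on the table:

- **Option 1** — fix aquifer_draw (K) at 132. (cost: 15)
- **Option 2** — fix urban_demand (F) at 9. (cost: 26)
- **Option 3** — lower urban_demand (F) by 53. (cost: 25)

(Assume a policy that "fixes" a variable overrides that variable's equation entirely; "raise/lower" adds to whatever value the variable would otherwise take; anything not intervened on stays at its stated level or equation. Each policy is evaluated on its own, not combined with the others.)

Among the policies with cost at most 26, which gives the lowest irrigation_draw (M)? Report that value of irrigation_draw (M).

579

Option 1 (K := 132):
  F = 74
  K = 132
  M = 83 − 4·74 + 6·132 = 579
Option 2 (F := 9):
  F = 9
  K = 102
  M = 83 − 4·9 + 6·102 = 659
Option 3 (F − 53):
  F = 74 − 53 = 21
  K = 102
  M = 83 − 4·21 + 6·102 = 611
Comparing — Option 1: M=579, Option 2: M=659, Option 3: M=611. Lowest is 579 (Option 1).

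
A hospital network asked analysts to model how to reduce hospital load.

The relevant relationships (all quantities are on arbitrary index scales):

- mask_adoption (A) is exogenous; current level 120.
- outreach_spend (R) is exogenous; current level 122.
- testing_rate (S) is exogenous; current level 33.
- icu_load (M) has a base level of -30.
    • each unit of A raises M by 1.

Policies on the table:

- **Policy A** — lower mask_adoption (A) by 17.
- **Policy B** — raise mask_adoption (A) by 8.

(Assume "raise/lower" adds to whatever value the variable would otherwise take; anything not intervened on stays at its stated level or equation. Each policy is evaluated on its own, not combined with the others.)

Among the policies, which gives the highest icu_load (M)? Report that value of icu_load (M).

98

Policy A (A − 17):
  A = 120 − 17 = 103
  M = -30 + 103 = 73
Policy B (A + 8):
  A = 120 + 8 = 128
  M = -30 + 128 = 98
Comparing — Policy A: M=73, Policy B: M=98. Highest is 98 (Policy B).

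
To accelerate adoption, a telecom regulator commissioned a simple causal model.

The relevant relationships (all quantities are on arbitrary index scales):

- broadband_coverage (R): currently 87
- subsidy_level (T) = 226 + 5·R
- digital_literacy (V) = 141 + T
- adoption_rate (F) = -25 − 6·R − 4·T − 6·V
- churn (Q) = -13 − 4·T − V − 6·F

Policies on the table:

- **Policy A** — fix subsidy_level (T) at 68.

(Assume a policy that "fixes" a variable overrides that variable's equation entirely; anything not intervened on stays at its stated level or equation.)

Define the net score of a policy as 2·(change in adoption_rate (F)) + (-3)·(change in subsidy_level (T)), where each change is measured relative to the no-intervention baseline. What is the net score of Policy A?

Baseline:
  R = 87
  T = 226 + 5·87 = 661
  V = 141 + 661 = 802
  F = -25 − 6·87 − 4·661 − 6·802 = -8003
Policy A (T := 68):
  R = 87
  T = 68
  V = 141 + 68 = 209
  F = -25 − 6·87 − 4·68 − 6·209 = -2073
ΔF = -2073 − (-8003) = 5930; ΔT = 68 − 661 = -593
Score = 2·5930 + (-3)·(-593) = 13639

13639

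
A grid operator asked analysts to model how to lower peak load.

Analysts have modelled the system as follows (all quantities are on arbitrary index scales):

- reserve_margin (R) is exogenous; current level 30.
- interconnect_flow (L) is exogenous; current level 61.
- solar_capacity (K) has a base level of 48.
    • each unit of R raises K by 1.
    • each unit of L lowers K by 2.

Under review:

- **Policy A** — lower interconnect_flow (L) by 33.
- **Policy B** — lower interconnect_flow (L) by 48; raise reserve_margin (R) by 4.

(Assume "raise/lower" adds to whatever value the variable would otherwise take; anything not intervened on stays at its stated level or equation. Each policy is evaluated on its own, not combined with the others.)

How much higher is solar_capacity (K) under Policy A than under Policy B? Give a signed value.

Policy A (L − 33):
  R = 30
  L = 61 − 33 = 28
  K = 48 + 30 − 2·28 = 22
Policy B (L − 48, R + 4):
  R = 30 + 4 = 34
  L = 61 − 48 = 13
  K = 48 + 34 − 2·13 = 56
K: 22 − 56 = -34

-34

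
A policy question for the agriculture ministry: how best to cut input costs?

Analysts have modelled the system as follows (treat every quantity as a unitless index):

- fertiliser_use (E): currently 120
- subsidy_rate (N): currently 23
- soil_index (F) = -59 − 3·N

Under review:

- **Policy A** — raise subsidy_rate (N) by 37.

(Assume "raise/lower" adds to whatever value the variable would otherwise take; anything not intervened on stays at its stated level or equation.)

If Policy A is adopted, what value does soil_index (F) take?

Policy A (N + 37):
  N = 23 + 37 = 60
  F = -59 − 3·60 = -239

-239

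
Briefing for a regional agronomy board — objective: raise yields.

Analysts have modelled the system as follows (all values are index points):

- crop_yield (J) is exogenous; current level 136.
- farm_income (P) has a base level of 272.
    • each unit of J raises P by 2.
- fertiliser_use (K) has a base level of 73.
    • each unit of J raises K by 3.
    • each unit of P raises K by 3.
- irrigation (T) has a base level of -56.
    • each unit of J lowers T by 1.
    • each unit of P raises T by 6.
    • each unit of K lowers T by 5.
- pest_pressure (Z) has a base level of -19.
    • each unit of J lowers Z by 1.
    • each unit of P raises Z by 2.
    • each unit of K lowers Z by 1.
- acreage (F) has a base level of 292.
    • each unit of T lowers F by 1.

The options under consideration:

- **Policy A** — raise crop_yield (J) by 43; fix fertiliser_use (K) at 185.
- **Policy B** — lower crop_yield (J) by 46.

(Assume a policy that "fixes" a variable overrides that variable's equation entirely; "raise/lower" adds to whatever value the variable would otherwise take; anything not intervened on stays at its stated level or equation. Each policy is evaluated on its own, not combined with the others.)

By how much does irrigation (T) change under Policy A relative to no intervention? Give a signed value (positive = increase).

Baseline:
  J = 136
  P = 272 + 2·136 = 544
  K = 73 + 3·136 + 3·544 = 2113
  T = -56 − 136 + 6·544 − 5·2113 = -7493
Policy A (J + 43, K := 185):
  J = 136 + 43 = 179
  P = 272 + 2·179 = 630
  K = 185
  T = -56 − 179 + 6·630 − 5·185 = 2620
Change in T: 2620 − (-7493) = 10113

10113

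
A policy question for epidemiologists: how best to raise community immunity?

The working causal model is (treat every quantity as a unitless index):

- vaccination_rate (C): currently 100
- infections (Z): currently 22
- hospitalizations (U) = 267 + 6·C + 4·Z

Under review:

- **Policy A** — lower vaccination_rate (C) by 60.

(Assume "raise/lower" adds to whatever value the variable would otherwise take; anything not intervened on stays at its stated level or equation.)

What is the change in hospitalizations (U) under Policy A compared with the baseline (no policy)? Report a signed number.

-360

Baseline:
  C = 100
  Z = 22
  U = 267 + 6·100 + 4·22 = 955
Policy A (C − 60):
  C = 100 − 60 = 40
  Z = 22
  U = 267 + 6·40 + 4·22 = 595
Change in U: 595 − 955 = -360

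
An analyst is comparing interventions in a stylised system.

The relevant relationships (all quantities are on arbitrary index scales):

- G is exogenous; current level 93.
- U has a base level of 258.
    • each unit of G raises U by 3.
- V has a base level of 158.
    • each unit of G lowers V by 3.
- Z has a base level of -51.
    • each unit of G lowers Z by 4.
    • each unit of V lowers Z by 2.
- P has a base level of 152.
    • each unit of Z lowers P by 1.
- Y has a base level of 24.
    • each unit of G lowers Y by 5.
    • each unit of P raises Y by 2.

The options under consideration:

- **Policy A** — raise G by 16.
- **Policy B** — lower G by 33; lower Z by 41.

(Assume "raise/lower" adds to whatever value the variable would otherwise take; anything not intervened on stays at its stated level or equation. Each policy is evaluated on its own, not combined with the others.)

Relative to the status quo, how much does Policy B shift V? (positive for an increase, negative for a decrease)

99

Baseline:
  G = 93
  V = 158 − 3·93 = -121
Policy B (G − 33, Z − 41):
  G = 93 − 33 = 60
  V = 158 − 3·60 = -22
Change in V: -22 − (-121) = 99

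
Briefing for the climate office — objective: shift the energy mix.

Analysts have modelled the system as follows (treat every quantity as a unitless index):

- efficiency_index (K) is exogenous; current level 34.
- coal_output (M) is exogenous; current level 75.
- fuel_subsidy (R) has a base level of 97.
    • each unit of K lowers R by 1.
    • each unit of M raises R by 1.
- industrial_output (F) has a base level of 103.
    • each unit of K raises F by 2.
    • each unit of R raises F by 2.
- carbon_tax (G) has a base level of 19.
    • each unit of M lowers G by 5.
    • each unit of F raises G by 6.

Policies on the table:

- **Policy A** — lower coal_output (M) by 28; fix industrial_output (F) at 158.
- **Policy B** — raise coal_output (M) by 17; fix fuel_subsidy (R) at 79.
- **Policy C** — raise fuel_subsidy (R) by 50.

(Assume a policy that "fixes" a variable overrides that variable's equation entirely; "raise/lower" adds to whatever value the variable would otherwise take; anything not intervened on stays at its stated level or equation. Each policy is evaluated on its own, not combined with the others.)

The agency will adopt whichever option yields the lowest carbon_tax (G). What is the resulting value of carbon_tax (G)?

Policy A (M − 28, F := 158):
  K = 34
  M = 75 − 28 = 47
  R = 97 − 34 + 47 = 110
  F = 158
  G = 19 − 5·47 + 6·158 = 732
Policy B (M + 17, R := 79):
  K = 34
  M = 75 + 17 = 92
  R = 79
  F = 103 + 2·34 + 2·79 = 329
  G = 19 − 5·92 + 6·329 = 1533
Policy C (R + 50):
  K = 34
  M = 75
  R = 97 − 34 + 75 (+50 from intervention) = 188
  F = 103 + 2·34 + 2·188 = 547
  G = 19 − 5·75 + 6·547 = 2926
Comparing — Policy A: G=732, Policy B: G=1533, Policy C: G=2926. Lowest is 732 (Policy A).

732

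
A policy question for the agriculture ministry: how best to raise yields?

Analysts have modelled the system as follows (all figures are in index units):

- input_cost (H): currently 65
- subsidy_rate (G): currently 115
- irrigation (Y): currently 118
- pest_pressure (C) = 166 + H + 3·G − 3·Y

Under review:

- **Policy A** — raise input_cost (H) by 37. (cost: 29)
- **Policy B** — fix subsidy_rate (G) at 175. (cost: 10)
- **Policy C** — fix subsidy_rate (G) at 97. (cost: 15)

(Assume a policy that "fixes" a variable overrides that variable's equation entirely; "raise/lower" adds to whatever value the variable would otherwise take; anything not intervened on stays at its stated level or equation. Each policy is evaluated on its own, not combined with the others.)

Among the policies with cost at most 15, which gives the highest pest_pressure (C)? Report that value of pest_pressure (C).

Policy B (G := 175):
  H = 65
  G = 175
  Y = 118
  C = 166 + 65 + 3·175 − 3·118 = 402
Policy C (G := 97):
  H = 65
  G = 97
  Y = 118
  C = 166 + 65 + 3·97 − 3·118 = 168
Comparing — Policy B: C=402, Policy C: C=168. Highest is 402 (Policy B).

402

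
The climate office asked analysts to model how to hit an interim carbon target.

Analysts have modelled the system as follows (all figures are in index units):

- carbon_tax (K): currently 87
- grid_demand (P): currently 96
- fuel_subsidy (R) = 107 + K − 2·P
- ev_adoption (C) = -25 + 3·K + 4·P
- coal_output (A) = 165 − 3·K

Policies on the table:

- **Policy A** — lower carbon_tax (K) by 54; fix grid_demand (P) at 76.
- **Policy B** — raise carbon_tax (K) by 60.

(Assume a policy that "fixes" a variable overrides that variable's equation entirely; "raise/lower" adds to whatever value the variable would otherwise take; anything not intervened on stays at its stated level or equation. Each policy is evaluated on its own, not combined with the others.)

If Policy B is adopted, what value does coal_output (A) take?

Policy B (K + 60):
  K = 87 + 60 = 147
  A = 165 − 3·147 = -276

-276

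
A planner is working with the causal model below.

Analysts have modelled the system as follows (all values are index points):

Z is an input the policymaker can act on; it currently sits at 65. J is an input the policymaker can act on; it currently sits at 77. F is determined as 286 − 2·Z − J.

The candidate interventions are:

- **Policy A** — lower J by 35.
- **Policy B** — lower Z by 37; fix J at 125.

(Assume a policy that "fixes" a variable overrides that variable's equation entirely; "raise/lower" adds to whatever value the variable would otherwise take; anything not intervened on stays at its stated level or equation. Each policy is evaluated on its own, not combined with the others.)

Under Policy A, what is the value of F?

Policy A (J − 35):
  Z = 65
  J = 77 − 35 = 42
  F = 286 − 2·65 − 42 = 114

114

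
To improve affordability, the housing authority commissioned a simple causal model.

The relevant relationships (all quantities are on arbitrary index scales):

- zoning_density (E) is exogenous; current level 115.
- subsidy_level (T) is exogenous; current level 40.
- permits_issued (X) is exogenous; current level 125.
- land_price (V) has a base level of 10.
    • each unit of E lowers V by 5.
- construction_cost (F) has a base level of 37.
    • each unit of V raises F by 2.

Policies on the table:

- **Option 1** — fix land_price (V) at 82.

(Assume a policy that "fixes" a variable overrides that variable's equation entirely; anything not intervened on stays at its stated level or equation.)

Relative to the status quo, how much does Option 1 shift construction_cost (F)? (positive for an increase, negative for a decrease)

Baseline:
  E = 115
  V = 10 − 5·115 = -565
  F = 37 + 2·(-565) = -1093
Option 1 (V := 82):
  E = 115
  V = 82
  F = 37 + 2·82 = 201
Change in F: 201 − (-1093) = 1294

1294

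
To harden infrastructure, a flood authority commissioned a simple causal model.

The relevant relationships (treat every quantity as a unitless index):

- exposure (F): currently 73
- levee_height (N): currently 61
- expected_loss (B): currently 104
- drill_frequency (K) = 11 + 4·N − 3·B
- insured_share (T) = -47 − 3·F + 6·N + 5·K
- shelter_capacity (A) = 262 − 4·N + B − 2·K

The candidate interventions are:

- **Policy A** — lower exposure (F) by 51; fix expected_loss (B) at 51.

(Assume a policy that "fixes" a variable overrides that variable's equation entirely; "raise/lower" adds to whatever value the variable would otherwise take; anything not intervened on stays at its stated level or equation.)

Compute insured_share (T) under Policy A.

763

Policy A (F − 51, B := 51):
  F = 73 − 51 = 22
  N = 61
  B = 51
  K = 11 + 4·61 − 3·51 = 102
  T = -47 − 3·22 + 6·61 + 5·102 = 763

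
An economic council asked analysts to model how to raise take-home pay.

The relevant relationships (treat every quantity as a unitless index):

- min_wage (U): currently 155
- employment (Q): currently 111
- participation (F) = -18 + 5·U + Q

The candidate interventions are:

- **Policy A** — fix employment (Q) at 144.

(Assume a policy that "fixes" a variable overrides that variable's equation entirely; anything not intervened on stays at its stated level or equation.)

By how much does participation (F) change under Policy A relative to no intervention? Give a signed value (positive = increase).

Baseline:
  U = 155
  Q = 111
  F = -18 + 5·155 + 111 = 868
Policy A (Q := 144):
  U = 155
  Q = 144
  F = -18 + 5·155 + 144 = 901
Change in F: 901 − 868 = 33

33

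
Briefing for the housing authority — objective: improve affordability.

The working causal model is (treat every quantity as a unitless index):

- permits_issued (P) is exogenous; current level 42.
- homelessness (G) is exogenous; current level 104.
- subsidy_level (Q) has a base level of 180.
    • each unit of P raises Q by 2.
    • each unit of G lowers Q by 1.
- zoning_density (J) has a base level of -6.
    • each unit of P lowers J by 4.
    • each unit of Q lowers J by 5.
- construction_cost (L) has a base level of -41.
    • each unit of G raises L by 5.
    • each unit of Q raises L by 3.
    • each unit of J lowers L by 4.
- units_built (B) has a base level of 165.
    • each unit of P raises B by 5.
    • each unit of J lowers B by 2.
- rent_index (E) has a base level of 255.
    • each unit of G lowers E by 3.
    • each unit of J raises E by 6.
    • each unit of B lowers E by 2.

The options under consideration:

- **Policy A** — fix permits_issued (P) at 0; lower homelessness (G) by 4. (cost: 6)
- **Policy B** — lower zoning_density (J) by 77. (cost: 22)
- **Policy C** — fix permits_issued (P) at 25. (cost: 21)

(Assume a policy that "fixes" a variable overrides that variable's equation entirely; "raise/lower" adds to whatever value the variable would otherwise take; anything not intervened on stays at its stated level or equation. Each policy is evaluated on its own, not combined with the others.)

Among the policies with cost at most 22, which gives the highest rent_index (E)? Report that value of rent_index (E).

-4435

Policy A (P := 0, G − 4):
  P = 0
  G = 104 − 4 = 100
  Q = 180 + 2·0 − 100 = 80
  J = -6 − 4·0 − 5·80 = -406
  B = 165 + 5·0 − 2·(-406) = 977
  E = 255 − 3·100 + 6·(-406) − 2·977 = -4435
Policy B (J − 77):
  P = 42
  G = 104
  Q = 180 + 2·42 − 104 = 160
  J = -6 − 4·42 − 5·160 (−77 from intervention) = -1051
  B = 165 + 5·42 − 2·(-1051) = 2477
  E = 255 − 3·104 + 6·(-1051) − 2·2477 = -11317
Policy C (P := 25):
  P = 25
  G = 104
  Q = 180 + 2·25 − 104 = 126
  J = -6 − 4·25 − 5·126 = -736
  B = 165 + 5·25 − 2·(-736) = 1762
  E = 255 − 3·104 + 6·(-736) − 2·1762 = -7997
Comparing — Policy A: E=-4435, Policy B: E=-11317, Policy C: E=-7997. Highest is -4435 (Policy A).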